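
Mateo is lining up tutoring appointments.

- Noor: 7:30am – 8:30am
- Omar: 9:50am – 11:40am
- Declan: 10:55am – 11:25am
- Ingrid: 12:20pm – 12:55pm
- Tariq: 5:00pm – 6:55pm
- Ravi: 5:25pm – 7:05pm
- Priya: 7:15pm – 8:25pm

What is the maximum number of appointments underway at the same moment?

2

Sort all start/end points and keep a running count:
7:30am start Noor → 1
8:30am end Noor → 0
9:50am start Omar → 1
10:55am start Declan → 2
11:25am end Declan → 1
11:40am end Omar → 0
12:20pm start Ingrid → 1
12:55pm end Ingrid → 0
5:00pm start Tariq → 1
5:25pm start Ravi → 2
6:55pm end Tariq → 1
7:05pm end Ravi → 0
7:15pm start Priya → 1
8:25pm end Priya → 0
Peak is 2, at 10:55am (Declan, Omar).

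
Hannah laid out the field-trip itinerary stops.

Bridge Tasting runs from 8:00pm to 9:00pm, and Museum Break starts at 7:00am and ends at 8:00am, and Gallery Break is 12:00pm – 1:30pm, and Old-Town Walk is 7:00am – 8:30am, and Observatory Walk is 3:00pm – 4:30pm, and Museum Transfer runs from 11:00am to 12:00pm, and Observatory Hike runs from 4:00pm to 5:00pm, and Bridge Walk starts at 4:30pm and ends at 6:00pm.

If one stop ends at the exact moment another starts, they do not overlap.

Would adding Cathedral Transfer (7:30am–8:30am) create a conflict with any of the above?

Yes — it overlaps Museum Break, Old-Town Walk

Museum Break: starts 7:00am before Cathedral Transfer ends 8:30am, and ends 8:00am after Cathedral Transfer starts 7:30am → overlap.
Old-Town Walk: starts 7:00am before Cathedral Transfer ends 8:30am, and ends 8:30am after Cathedral Transfer starts 7:30am → overlap.
Museum Transfer: starts 11:00am at or after Cathedral Transfer ends 8:30am → clear.
Gallery Break: starts 12:00pm at or after Cathedral Transfer ends 8:30am → clear.
Observatory Walk: starts 3:00pm at or after Cathedral Transfer ends 8:30am → clear.
Observatory Hike: starts 4:00pm at or after Cathedral Transfer ends 8:30am → clear.
Bridge Walk: starts 4:30pm at or after Cathedral Transfer ends 8:30am → clear.
Bridge Tasting: starts 8:00pm at or after Cathedral Transfer ends 8:30am → clear.
Cathedral Transfer overlaps Museum Break, Old-Town Walk.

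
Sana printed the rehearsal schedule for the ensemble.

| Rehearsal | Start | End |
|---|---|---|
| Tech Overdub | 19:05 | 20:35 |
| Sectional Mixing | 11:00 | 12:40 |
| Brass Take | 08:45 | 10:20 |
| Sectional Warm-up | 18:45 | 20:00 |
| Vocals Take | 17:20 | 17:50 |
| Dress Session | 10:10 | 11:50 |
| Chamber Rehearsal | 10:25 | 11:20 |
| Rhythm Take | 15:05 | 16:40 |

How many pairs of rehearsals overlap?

5

Sorted by start: Brass Take, Dress Session, Chamber Rehearsal, Sectional Mixing, Rhythm Take, Vocals Take, Sectional Warm-up, Tech Overdub.
Dress Session starts before Brass Take ends → Brass Take and Dress Session overlap.
Chamber Rehearsal starts after Brass Take ends, so nothing later overlaps Brass Take either.
Chamber Rehearsal starts before Dress Session ends → Dress Session and Chamber Rehearsal overlap.
Sectional Mixing starts before Dress Session ends → Dress Session and Sectional Mixing overlap.
Rhythm Take starts after Dress Session ends, so nothing later overlaps Dress Session either.
Sectional Mixing starts before Chamber Rehearsal ends → Chamber Rehearsal and Sectional Mixing overlap.
Rhythm Take starts after Chamber Rehearsal ends, so nothing later overlaps Chamber Rehearsal either.
Rhythm Take starts after Sectional Mixing ends, so nothing later overlaps Sectional Mixing either.
Vocals Take starts after Rhythm Take ends, so nothing later overlaps Rhythm Take either.
Sectional Warm-up starts after Vocals Take ends, so nothing later overlaps Vocals Take either.
Tech Overdub starts before Sectional Warm-up ends → Sectional Warm-up and Tech Overdub overlap.
Overlapping pairs: Brass Take & Dress Session, Chamber Rehearsal & Dress Session, Chamber Rehearsal & Sectional Mixing, Dress Session & Sectional Mixing, Sectional Warm-up & Tech Overdub — 5 in total.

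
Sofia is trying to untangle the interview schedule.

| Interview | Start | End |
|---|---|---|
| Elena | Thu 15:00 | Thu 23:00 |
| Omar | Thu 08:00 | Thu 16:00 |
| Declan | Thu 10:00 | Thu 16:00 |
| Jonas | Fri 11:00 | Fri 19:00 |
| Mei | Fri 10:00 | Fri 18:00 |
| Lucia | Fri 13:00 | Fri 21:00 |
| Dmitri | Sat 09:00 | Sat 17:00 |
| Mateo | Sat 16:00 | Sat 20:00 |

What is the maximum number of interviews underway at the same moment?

Walk through starts and ends in time order (an end at T is processed before a start at T):
Thu 08:00 start Omar → 1
Thu 10:00 start Declan → 2
Thu 15:00 start Elena → 3
Thu 16:00 end Declan → 2
Thu 16:00 end Omar → 1
Thu 23:00 end Elena → 0
Fri 10:00 start Mei → 1
Fri 11:00 start Jonas → 2
Fri 13:00 start Lucia → 3
Fri 18:00 end Mei → 2
Fri 19:00 end Jonas → 1
Fri 21:00 end Lucia → 0
Sat 09:00 start Dmitri → 1
Sat 16:00 start Mateo → 2
Sat 17:00 end Dmitri → 1
Sat 20:00 end Mateo → 0
Peak is 3, at Thu 15:00 (Declan, Elena, Omar).

3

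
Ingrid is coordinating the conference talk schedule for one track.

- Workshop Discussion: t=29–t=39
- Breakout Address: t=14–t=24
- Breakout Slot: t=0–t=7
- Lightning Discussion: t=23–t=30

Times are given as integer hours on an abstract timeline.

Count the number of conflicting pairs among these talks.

2

Sorted by start: Breakout Slot, Breakout Address, Lightning Discussion, Workshop Discussion.
Breakout Address starts after Breakout Slot ends — done with Breakout Slot.
Lightning Discussion starts before Breakout Address ends → Breakout Address and Lightning Discussion overlap.
Workshop Discussion starts after Breakout Address ends.
Workshop Discussion starts before Lightning Discussion ends → Lightning Discussion and Workshop Discussion overlap.
Overlapping pairs: Breakout Address & Lightning Discussion, Lightning Discussion & Workshop Discussion — 2 in total.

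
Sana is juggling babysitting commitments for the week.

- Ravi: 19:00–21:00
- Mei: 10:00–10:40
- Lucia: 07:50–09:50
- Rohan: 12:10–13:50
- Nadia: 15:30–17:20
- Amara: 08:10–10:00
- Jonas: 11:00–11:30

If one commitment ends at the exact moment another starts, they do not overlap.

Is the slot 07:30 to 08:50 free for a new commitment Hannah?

No — it overlaps Amara, Lucia

Lucia: starts 07:50 before Hannah ends 08:50, and ends 09:50 after Hannah starts 07:30 → overlap.
Amara: starts 08:10 before Hannah ends 08:50, and ends 10:00 after Hannah starts 07:30 → overlap.
Mei: starts 10:00 at or after Hannah ends 08:50 → clear.
Jonas: starts 11:00 at or after Hannah ends 08:50 → clear.
Rohan: starts 12:10 at or after Hannah ends 08:50 → clear.
Nadia: starts 15:30 at or after Hannah ends 08:50 → clear.
Ravi: starts 19:00 at or after Hannah ends 08:50 → clear.
Hannah overlaps Lucia, Amara.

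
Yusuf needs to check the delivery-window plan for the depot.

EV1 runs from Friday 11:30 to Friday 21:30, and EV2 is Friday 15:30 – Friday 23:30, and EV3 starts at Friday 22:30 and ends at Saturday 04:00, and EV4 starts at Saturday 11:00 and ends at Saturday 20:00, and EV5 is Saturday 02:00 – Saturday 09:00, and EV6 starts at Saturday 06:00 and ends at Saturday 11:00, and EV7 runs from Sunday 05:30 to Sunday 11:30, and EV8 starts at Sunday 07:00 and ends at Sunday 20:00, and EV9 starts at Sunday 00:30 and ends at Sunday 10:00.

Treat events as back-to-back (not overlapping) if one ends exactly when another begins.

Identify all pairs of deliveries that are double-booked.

Two intervals overlap when each starts before the other ends.
Sorted by start: EV1, EV2, EV3, EV5, EV6, EV4, EV9, EV7, EV8.
EV2 starts before EV1 ends → EV1 and EV2 overlap.
EV3 starts after EV1 ends; EV1 is clear from here.
EV3 starts before EV2 ends → EV2 and EV3 overlap.
EV5 starts after EV2 ends; EV2 is clear from here.
EV5 starts before EV3 ends → EV3 and EV5 overlap.
EV6 starts after EV3 ends; EV3 is clear from here.
EV6 starts before EV5 ends → EV5 and EV6 overlap.
EV4 starts after EV5 ends; EV5 is clear from here.
EV4 starts exactly when EV6 ends (back-to-back, no overlap); EV6 is clear from here.
EV9 starts after EV4 ends; EV4 is clear from here.
EV7 starts before EV9 ends → EV9 and EV7 overlap.
EV8 starts before EV9 ends → EV9 and EV8 overlap.
EV8 starts before EV7 ends → EV7 and EV8 overlap.

EV1 & EV2, EV2 & EV3, EV3 & EV5, EV5 & EV6, EV7 & EV8, EV7 & EV9, EV8 & EV9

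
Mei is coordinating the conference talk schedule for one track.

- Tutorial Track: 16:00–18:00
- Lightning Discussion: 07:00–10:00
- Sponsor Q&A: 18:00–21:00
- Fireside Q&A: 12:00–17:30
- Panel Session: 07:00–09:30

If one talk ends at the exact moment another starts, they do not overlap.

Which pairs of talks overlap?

Check each pair: they overlap iff neither finishes before the other starts.
Sorted by start: Lightning Discussion, Panel Session, Fireside Q&A, Tutorial Track, Sponsor Q&A.
Panel Session starts before Lightning Discussion ends → Lightning Discussion and Panel Session overlap.
Fireside Q&A starts after Lightning Discussion ends, so nothing later overlaps Lightning Discussion either.
Fireside Q&A starts after Panel Session ends, so nothing later overlaps Panel Session either.
Tutorial Track starts before Fireside Q&A ends → Fireside Q&A and Tutorial Track overlap.
Sponsor Q&A starts after Fireside Q&A ends.
Sponsor Q&A starts exactly when Tutorial Track ends (back-to-back, no overlap).

Fireside Q&A & Tutorial Track, Lightning Discussion & Panel Session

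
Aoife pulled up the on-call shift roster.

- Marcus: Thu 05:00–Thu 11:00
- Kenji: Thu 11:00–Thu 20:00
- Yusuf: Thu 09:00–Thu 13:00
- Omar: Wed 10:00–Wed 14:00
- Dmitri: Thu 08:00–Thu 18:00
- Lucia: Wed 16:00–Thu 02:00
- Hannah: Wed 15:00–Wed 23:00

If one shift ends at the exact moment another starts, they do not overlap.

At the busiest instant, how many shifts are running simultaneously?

3

Sweep the timeline, counting +1 at each start and −1 at each end (ends before starts at a tie):
Wed 10:00 start Omar → 1
Wed 14:00 end Omar → 0
Wed 15:00 start Hannah → 1
Wed 16:00 start Lucia → 2
Wed 23:00 end Hannah → 1
Thu 02:00 end Lucia → 0
Thu 05:00 start Marcus → 1
Thu 08:00 start Dmitri → 2
Thu 09:00 start Yusuf → 3
Thu 11:00 end Marcus → 2
Thu 11:00 start Kenji → 3
Thu 13:00 end Yusuf → 2
Thu 18:00 end Dmitri → 1
Thu 20:00 end Kenji → 0
Peak is 3, at Thu 09:00 (Dmitri, Marcus, Yusuf).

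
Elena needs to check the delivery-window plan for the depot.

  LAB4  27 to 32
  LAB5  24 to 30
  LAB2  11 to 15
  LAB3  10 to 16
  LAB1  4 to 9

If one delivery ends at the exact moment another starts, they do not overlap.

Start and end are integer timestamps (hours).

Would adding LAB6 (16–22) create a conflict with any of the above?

LAB1: ends 9 at or before LAB6 starts 16 → clear.
LAB3: ends 16 at or before LAB6 starts 16 → clear.
LAB2: ends 15 at or before LAB6 starts 16 → clear.
LAB5: starts 24 at or after LAB6 ends 22 → clear.
LAB4: starts 27 at or after LAB6 ends 22 → clear.

No — it doesn't clash with anything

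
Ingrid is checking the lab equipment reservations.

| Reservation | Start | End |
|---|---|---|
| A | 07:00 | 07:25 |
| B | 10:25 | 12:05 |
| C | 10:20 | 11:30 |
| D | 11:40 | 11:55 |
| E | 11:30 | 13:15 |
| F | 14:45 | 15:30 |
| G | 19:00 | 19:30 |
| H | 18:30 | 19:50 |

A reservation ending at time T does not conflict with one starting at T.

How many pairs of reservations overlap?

5

Two intervals overlap when each starts before the other ends.
Sorted by start: A, C, B, E, D, F, H, G.
C starts after A ends, so A has no further overlaps.
B starts before C ends → C and B overlap.
E starts exactly when C ends (back-to-back, no overlap), so C has no further overlaps.
E starts before B ends → B and E overlap.
D starts before B ends → B and D overlap.
F starts after B ends, so B has no further overlaps.
D starts before E ends → E and D overlap.
F starts after E ends, so E has no further overlaps.
F starts after D ends, so D has no further overlaps.
H starts after F ends, so F has no further overlaps.
G starts before H ends → H and G overlap.
Overlapping pairs: B & C, B & D, B & E, D & E, G & H — 5 in total.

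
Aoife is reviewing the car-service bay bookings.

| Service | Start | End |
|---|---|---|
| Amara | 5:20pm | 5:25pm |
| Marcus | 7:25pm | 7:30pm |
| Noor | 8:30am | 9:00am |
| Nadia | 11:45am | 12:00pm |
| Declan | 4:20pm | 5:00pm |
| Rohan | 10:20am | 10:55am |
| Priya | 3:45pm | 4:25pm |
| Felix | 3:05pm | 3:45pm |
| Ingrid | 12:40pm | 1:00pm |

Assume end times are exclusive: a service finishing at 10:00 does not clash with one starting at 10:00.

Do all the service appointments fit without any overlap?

No

Sorted by start: Noor, Rohan, Nadia, Ingrid, Felix, Priya, Declan, Amara, Marcus.
Rohan starts after Noor ends — done with Noor.
Nadia starts after Rohan ends — done with Rohan.
Ingrid starts after Nadia ends — done with Nadia.
Felix starts after Ingrid ends — done with Ingrid.
Priya starts exactly when Felix ends (back-to-back, no overlap) — done with Felix.
Declan starts before Priya ends → Priya and Declan overlap.
That's a conflict, so the schedule is not conflict-free.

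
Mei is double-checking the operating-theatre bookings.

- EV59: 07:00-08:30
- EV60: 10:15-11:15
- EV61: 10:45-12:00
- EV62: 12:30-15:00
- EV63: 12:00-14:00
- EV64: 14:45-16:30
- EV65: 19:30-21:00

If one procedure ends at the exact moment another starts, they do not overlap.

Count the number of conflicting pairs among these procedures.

Two intervals overlap when each starts before the other ends.
Sorted by start: EV59, EV60, EV61, EV63, EV62, EV64, EV65.
EV60 starts after EV59 ends; EV59 is clear from here.
EV61 starts before EV60 ends → EV60 and EV61 overlap.
EV63 starts after EV60 ends; EV60 is clear from here.
EV63 starts exactly when EV61 ends (back-to-back, no overlap); EV61 is clear from here.
EV62 starts before EV63 ends → EV63 and EV62 overlap.
EV64 starts after EV63 ends; EV63 is clear from here.
EV64 starts before EV62 ends → EV62 and EV64 overlap.
EV65 starts after EV62 ends.
EV65 starts after EV64 ends.
Overlapping pairs: EV60 & EV61, EV62 & EV63, EV62 & EV64 — 3 in total.

3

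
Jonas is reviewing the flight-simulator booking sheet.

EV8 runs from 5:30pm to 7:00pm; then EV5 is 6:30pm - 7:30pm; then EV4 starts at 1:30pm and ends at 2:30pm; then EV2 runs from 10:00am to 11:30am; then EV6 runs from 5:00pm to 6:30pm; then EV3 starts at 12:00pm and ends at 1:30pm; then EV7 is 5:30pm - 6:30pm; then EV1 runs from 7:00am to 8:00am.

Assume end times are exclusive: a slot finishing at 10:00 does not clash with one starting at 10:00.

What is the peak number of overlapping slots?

Sort all start/end points and keep a running count:
7:00am start EV1 → 1
8:00am end EV1 → 0
10:00am start EV2 → 1
11:30am end EV2 → 0
12:00pm start EV3 → 1
1:30pm end EV3 → 0
1:30pm start EV4 → 1
2:30pm end EV4 → 0
5:00pm start EV6 → 1
5:30pm start EV7 → 2
5:30pm start EV8 → 3
6:30pm end EV6 → 2
6:30pm end EV7 → 1
6:30pm start EV5 → 2
7:00pm end EV8 → 1
7:30pm end EV5 → 0
Peak is 3, at 5:30pm (EV6, EV7, EV8).

3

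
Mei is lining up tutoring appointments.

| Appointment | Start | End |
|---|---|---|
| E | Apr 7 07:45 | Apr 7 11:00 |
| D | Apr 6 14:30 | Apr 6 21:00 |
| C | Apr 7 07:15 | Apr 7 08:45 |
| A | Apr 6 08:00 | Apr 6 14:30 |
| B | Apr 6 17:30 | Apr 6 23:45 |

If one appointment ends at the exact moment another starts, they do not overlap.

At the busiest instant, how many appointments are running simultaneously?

Sweep the timeline, counting +1 at each start and −1 at each end (ends before starts at a tie):
Apr 6 08:00 start A → 1
Apr 6 14:30 end A → 0
Apr 6 14:30 start D → 1
Apr 6 17:30 start B → 2
Apr 6 21:00 end D → 1
Apr 6 23:45 end B → 0
Apr 7 07:15 start C → 1
Apr 7 07:45 start E → 2
Apr 7 08:45 end C → 1
Apr 7 11:00 end E → 0
Peak is 2, at Apr 6 17:30 (B, D).

2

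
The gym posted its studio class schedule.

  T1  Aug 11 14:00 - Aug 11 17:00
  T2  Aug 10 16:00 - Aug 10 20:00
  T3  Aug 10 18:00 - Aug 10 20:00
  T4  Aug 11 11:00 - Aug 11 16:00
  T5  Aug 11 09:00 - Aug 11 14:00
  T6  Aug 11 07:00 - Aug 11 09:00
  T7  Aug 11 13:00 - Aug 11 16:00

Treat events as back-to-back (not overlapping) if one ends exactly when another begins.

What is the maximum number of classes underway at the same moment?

3

Sweep the timeline, counting +1 at each start and −1 at each end (ends before starts at a tie):
Aug 10 16:00 start T2 → 1
Aug 10 18:00 start T3 → 2
Aug 10 20:00 end T2 → 1
Aug 10 20:00 end T3 → 0
Aug 11 07:00 start T6 → 1
Aug 11 09:00 end T6 → 0
Aug 11 09:00 start T5 → 1
Aug 11 11:00 start T4 → 2
Aug 11 13:00 start T7 → 3
Aug 11 14:00 end T5 → 2
Aug 11 14:00 start T1 → 3
Aug 11 16:00 end T4 → 2
Aug 11 16:00 end T7 → 1
Aug 11 17:00 end T1 → 0
Peak is 3, at Aug 11 13:00 (T4, T5, T7).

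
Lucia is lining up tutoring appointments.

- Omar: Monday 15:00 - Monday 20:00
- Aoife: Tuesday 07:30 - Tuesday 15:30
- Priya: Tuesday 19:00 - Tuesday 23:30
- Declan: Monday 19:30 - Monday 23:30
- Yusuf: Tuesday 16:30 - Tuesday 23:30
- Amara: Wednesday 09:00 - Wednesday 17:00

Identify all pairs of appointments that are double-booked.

Declan & Omar, Priya & Yusuf

Sorted by start: Omar, Declan, Aoife, Yusuf, Priya, Amara.
Declan starts before Omar ends → Omar and Declan overlap.
Aoife starts after Omar ends, so nothing later overlaps Omar either.
Aoife starts after Declan ends, so nothing later overlaps Declan either.
Yusuf starts after Aoife ends, so nothing later overlaps Aoife either.
Priya starts before Yusuf ends → Yusuf and Priya overlap.
Amara starts after Yusuf ends.
Amara starts after Priya ends.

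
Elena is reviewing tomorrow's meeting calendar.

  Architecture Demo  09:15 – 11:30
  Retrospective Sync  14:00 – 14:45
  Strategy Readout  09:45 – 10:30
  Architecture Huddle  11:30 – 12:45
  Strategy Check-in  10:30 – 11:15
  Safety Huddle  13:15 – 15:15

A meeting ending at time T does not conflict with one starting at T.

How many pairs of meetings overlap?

Sorted by start: Architecture Demo, Strategy Readout, Strategy Check-in, Architecture Huddle, Safety Huddle, Retrospective Sync.
Strategy Readout starts before Architecture Demo ends → Architecture Demo and Strategy Readout overlap.
Strategy Check-in starts before Architecture Demo ends → Architecture Demo and Strategy Check-in overlap.
Architecture Huddle starts exactly when Architecture Demo ends (back-to-back, no overlap), so Architecture Demo has no further overlaps.
Strategy Check-in starts exactly when Strategy Readout ends (back-to-back, no overlap), so Strategy Readout has no further overlaps.
Architecture Huddle starts after Strategy Check-in ends, so Strategy Check-in has no further overlaps.
Safety Huddle starts after Architecture Huddle ends, so Architecture Huddle has no further overlaps.
Retrospective Sync starts before Safety Huddle ends → Safety Huddle and Retrospective Sync overlap.
Overlapping pairs: Architecture Demo & Strategy Check-in, Architecture Demo & Strategy Readout, Retrospective Sync & Safety Huddle — 3 in total.

3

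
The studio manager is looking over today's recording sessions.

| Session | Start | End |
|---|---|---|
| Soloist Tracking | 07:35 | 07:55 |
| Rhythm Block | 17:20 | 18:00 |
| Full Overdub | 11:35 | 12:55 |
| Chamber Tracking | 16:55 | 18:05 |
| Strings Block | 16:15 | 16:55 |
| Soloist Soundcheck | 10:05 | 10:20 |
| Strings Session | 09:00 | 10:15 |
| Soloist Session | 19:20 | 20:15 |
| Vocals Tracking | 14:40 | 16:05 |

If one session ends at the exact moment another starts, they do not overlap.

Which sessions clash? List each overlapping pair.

Chamber Tracking & Rhythm Block, Soloist Soundcheck & Strings Session

Sorted by start: Soloist Tracking, Strings Session, Soloist Soundcheck, Full Overdub, Vocals Tracking, Strings Block, Chamber Tracking, Rhythm Block, Soloist Session.
Strings Session starts after Soloist Tracking ends, so Soloist Tracking has no further overlaps.
Soloist Soundcheck starts before Strings Session ends → Strings Session and Soloist Soundcheck overlap.
Full Overdub starts after Strings Session ends, so Strings Session has no further overlaps.
Full Overdub starts after Soloist Soundcheck ends, so Soloist Soundcheck has no further overlaps.
Vocals Tracking starts after Full Overdub ends, so Full Overdub has no further overlaps.
Strings Block starts after Vocals Tracking ends, so Vocals Tracking has no further overlaps.
Chamber Tracking starts exactly when Strings Block ends (back-to-back, no overlap), so Strings Block has no further overlaps.
Rhythm Block starts before Chamber Tracking ends → Chamber Tracking and Rhythm Block overlap.
Soloist Session starts after Chamber Tracking ends.
Soloist Session starts after Rhythm Block ends.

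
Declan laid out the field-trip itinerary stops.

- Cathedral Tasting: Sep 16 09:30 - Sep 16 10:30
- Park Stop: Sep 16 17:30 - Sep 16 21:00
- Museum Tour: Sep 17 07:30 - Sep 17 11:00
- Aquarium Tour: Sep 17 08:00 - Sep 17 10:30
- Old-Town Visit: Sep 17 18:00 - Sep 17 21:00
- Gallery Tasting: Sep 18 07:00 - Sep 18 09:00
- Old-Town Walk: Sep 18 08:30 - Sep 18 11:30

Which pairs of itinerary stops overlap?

Aquarium Tour & Museum Tour, Gallery Tasting & Old-Town Walk

Sorted by start: Cathedral Tasting, Park Stop, Museum Tour, Aquarium Tour, Old-Town Visit, Gallery Tasting, Old-Town Walk.
Park Stop starts after Cathedral Tasting ends — done with Cathedral Tasting.
Museum Tour starts after Park Stop ends — done with Park Stop.
Aquarium Tour starts before Museum Tour ends → Museum Tour and Aquarium Tour overlap.
Old-Town Visit starts after Museum Tour ends — done with Museum Tour.
Old-Town Visit starts after Aquarium Tour ends — done with Aquarium Tour.
Gallery Tasting starts after Old-Town Visit ends — done with Old-Town Visit.
Old-Town Walk starts before Gallery Tasting ends → Gallery Tasting and Old-Town Walk overlap.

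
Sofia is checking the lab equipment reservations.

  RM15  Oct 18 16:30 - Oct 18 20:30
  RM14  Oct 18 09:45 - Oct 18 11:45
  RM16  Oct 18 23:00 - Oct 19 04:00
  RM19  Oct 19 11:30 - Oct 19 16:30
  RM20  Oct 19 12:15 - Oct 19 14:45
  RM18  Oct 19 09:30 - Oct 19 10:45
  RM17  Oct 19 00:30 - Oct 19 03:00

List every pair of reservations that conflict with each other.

RM16 & RM17, RM19 & RM20

Two intervals overlap when each starts before the other ends.
Sorted by start: RM14, RM15, RM16, RM17, RM18, RM19, RM20.
RM15 starts after RM14 ends, so nothing later overlaps RM14 either.
RM16 starts after RM15 ends, so nothing later overlaps RM15 either.
RM17 starts before RM16 ends → RM16 and RM17 overlap.
RM18 starts after RM16 ends, so nothing later overlaps RM16 either.
RM18 starts after RM17 ends, so nothing later overlaps RM17 either.
RM19 starts after RM18 ends, so nothing later overlaps RM18 either.
RM20 starts before RM19 ends → RM19 and RM20 overlap.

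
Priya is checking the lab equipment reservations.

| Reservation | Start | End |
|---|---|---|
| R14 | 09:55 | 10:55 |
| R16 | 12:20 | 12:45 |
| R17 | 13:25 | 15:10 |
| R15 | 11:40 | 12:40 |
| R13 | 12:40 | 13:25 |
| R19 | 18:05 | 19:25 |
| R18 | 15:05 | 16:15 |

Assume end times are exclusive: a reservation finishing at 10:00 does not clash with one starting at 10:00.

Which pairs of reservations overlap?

Sorted by start: R14, R15, R16, R13, R17, R18, R19.
R15 starts after R14 ends, so nothing later overlaps R14 either.
R16 starts before R15 ends → R15 and R16 overlap.
R13 starts exactly when R15 ends (back-to-back, no overlap), so nothing later overlaps R15 either.
R13 starts before R16 ends → R16 and R13 overlap.
R17 starts after R16 ends, so nothing later overlaps R16 either.
R17 starts exactly when R13 ends (back-to-back, no overlap), so nothing later overlaps R13 either.
R18 starts before R17 ends → R17 and R18 overlap.
R19 starts after R17 ends.
R19 starts after R18 ends.

R13 & R16, R15 & R16, R17 & R18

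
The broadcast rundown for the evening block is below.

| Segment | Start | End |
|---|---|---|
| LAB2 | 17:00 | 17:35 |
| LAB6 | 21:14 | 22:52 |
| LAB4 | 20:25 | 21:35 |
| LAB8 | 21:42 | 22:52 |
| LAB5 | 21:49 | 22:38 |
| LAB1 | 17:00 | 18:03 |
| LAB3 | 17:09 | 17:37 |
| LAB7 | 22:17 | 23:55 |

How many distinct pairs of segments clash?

10

Two intervals overlap when each starts before the other ends.
Sorted by start: LAB1, LAB2, LAB3, LAB4, LAB6, LAB8, LAB5, LAB7.
LAB2 starts before LAB1 ends → LAB1 and LAB2 overlap.
LAB3 starts before LAB1 ends → LAB1 and LAB3 overlap.
LAB4 starts after LAB1 ends, so LAB1 has no further overlaps.
LAB3 starts before LAB2 ends → LAB2 and LAB3 overlap.
LAB4 starts after LAB2 ends, so LAB2 has no further overlaps.
LAB4 starts after LAB3 ends, so LAB3 has no further overlaps.
LAB6 starts before LAB4 ends → LAB4 and LAB6 overlap.
LAB8 starts after LAB4 ends, so LAB4 has no further overlaps.
LAB8 starts before LAB6 ends → LAB6 and LAB8 overlap.
LAB5 starts before LAB6 ends → LAB6 and LAB5 overlap.
LAB7 starts before LAB6 ends → LAB6 and LAB7 overlap.
LAB5 starts before LAB8 ends → LAB8 and LAB5 overlap.
LAB7 starts before LAB8 ends → LAB8 and LAB7 overlap.
LAB7 starts before LAB5 ends → LAB5 and LAB7 overlap.
Overlapping pairs: LAB1 & LAB2, LAB1 & LAB3, LAB2 & LAB3, LAB4 & LAB6, LAB5 & LAB6, LAB5 & LAB7, LAB5 & LAB8, LAB6 & LAB7, LAB6 & LAB8, LAB7 & LAB8 — 10 in total.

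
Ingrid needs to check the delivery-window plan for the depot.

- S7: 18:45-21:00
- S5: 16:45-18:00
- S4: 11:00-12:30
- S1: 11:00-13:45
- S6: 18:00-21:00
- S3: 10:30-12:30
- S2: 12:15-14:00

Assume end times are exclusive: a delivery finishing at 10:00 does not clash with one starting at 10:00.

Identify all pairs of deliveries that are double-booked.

Two intervals overlap when each starts before the other ends.
Sorted by start: S3, S1, S4, S2, S5, S6, S7.
S1 starts before S3 ends → S3 and S1 overlap.
S4 starts before S3 ends → S3 and S4 overlap.
S2 starts before S3 ends → S3 and S2 overlap.
S5 starts after S3 ends, so nothing later overlaps S3 either.
S4 starts before S1 ends → S1 and S4 overlap.
S2 starts before S1 ends → S1 and S2 overlap.
S5 starts after S1 ends, so nothing later overlaps S1 either.
S2 starts before S4 ends → S4 and S2 overlap.
S5 starts after S4 ends, so nothing later overlaps S4 either.
S5 starts after S2 ends, so nothing later overlaps S2 either.
S6 starts exactly when S5 ends (back-to-back, no overlap), so nothing later overlaps S5 either.
S7 starts before S6 ends → S6 and S7 overlap.

S1 & S2, S1 & S3, S1 & S4, S2 & S3, S2 & S4, S3 & S4, S6 & S7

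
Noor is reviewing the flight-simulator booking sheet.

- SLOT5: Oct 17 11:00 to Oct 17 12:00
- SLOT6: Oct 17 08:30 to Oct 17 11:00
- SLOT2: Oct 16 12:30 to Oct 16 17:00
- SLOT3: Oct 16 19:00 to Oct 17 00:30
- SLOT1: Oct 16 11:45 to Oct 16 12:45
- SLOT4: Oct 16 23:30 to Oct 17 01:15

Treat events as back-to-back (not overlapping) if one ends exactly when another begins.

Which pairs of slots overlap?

SLOT1 & SLOT2, SLOT3 & SLOT4

Sorted by start: SLOT1, SLOT2, SLOT3, SLOT4, SLOT6, SLOT5.
SLOT2 starts before SLOT1 ends → SLOT1 and SLOT2 overlap.
SLOT3 starts after SLOT1 ends, so SLOT1 has no further overlaps.
SLOT3 starts after SLOT2 ends, so SLOT2 has no further overlaps.
SLOT4 starts before SLOT3 ends → SLOT3 and SLOT4 overlap.
SLOT6 starts after SLOT3 ends, so SLOT3 has no further overlaps.
SLOT6 starts after SLOT4 ends, so SLOT4 has no further overlaps.
SLOT5 starts exactly when SLOT6 ends (back-to-back, no overlap).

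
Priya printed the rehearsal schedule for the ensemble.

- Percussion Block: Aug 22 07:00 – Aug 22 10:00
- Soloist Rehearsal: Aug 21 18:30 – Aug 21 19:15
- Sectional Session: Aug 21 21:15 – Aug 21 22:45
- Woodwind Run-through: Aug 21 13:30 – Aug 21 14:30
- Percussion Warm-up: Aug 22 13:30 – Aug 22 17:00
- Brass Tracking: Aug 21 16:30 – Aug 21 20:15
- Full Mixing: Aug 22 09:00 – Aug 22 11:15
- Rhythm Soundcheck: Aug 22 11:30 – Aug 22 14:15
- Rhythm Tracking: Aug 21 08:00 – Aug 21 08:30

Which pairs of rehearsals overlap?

Sorted by start: Rhythm Tracking, Woodwind Run-through, Brass Tracking, Soloist Rehearsal, Sectional Session, Percussion Block, Full Mixing, Rhythm Soundcheck, Percussion Warm-up.
Woodwind Run-through starts after Rhythm Tracking ends, so Rhythm Tracking has no further overlaps.
Brass Tracking starts after Woodwind Run-through ends, so Woodwind Run-through has no further overlaps.
Soloist Rehearsal starts before Brass Tracking ends → Brass Tracking and Soloist Rehearsal overlap.
Sectional Session starts after Brass Tracking ends, so Brass Tracking has no further overlaps.
Sectional Session starts after Soloist Rehearsal ends, so Soloist Rehearsal has no further overlaps.
Percussion Block starts after Sectional Session ends, so Sectional Session has no further overlaps.
Full Mixing starts before Percussion Block ends → Percussion Block and Full Mixing overlap.
Rhythm Soundcheck starts after Percussion Block ends, so Percussion Block has no further overlaps.
Rhythm Soundcheck starts after Full Mixing ends, so Full Mixing has no further overlaps.
Percussion Warm-up starts before Rhythm Soundcheck ends → Rhythm Soundcheck and Percussion Warm-up overlap.

Brass Tracking & Soloist Rehearsal, Full Mixing & Percussion Block, Percussion Warm-up & Rhythm Soundcheck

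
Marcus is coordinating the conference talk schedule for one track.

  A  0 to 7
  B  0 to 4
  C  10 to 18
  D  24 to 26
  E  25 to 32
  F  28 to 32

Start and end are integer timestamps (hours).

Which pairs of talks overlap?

Check each pair: they overlap iff neither finishes before the other starts.
Sorted by start: A, B, C, D, E, F.
B starts before A ends → A and B overlap.
C starts after A ends, so nothing later overlaps A either.
C starts after B ends, so nothing later overlaps B either.
D starts after C ends, so nothing later overlaps C either.
E starts before D ends → D and E overlap.
F starts after D ends.
F starts before E ends → E and F overlap.

A & B, D & E, E & F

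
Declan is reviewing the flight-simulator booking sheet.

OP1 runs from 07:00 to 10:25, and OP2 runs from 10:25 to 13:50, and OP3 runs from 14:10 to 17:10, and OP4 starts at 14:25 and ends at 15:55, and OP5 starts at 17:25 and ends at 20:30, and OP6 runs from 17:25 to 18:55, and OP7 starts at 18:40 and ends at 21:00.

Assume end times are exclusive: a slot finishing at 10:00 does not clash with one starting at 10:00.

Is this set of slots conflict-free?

No

Sorted by start: OP1, OP2, OP3, OP4, OP5, OP6, OP7.
OP2 starts exactly when OP1 ends (back-to-back, no overlap) — done with OP1.
OP3 starts after OP2 ends — done with OP2.
OP4 starts before OP3 ends → OP3 and OP4 overlap.
That's a conflict, so the schedule is not conflict-free.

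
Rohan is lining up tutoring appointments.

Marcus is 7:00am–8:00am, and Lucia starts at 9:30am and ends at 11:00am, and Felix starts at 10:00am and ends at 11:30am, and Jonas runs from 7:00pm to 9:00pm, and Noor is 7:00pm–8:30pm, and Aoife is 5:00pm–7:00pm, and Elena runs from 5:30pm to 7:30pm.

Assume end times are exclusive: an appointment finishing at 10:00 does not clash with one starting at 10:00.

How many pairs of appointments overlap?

5

Sorted by start: Marcus, Lucia, Felix, Aoife, Elena, Noor, Jonas.
Lucia starts after Marcus ends, so nothing later overlaps Marcus either.
Felix starts before Lucia ends → Lucia and Felix overlap.
Aoife starts after Lucia ends, so nothing later overlaps Lucia either.
Aoife starts after Felix ends, so nothing later overlaps Felix either.
Elena starts before Aoife ends → Aoife and Elena overlap.
Noor starts exactly when Aoife ends (back-to-back, no overlap), so nothing later overlaps Aoife either.
Noor starts before Elena ends → Elena and Noor overlap.
Jonas starts before Elena ends → Elena and Jonas overlap.
Jonas starts before Noor ends → Noor and Jonas overlap.
Overlapping pairs: Aoife & Elena, Elena & Jonas, Elena & Noor, Felix & Lucia, Jonas & Noor — 5 in total.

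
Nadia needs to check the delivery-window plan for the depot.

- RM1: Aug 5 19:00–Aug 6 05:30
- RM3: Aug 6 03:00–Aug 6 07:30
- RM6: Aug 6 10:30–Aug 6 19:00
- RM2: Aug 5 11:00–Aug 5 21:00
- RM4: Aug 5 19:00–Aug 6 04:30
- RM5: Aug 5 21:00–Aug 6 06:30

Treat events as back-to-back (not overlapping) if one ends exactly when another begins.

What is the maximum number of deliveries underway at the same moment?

4

Walk through starts and ends in time order (an end at T is processed before a start at T):
Aug 5 11:00 start RM2 → 1
Aug 5 19:00 start RM1 → 2
Aug 5 19:00 start RM4 → 3
Aug 5 21:00 end RM2 → 2
Aug 5 21:00 start RM5 → 3
Aug 6 03:00 start RM3 → 4
Aug 6 04:30 end RM4 → 3
Aug 6 05:30 end RM1 → 2
Aug 6 06:30 end RM5 → 1
Aug 6 07:30 end RM3 → 0
Aug 6 10:30 start RM6 → 1
Aug 6 19:00 end RM6 → 0
Peak is 4, at Aug 6 03:00 (RM1, RM3, RM4, RM5).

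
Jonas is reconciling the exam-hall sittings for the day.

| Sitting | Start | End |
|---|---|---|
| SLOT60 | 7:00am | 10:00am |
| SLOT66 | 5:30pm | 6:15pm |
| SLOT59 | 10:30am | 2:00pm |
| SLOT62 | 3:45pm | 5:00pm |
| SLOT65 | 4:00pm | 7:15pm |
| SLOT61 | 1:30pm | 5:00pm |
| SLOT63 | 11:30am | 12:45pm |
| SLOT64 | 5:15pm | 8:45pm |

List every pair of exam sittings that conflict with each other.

Sorted by start: SLOT60, SLOT59, SLOT63, SLOT61, SLOT62, SLOT65, SLOT64, SLOT66.
SLOT59 starts after SLOT60 ends, so SLOT60 has no further overlaps.
SLOT63 starts before SLOT59 ends → SLOT59 and SLOT63 overlap.
SLOT61 starts before SLOT59 ends → SLOT59 and SLOT61 overlap.
SLOT62 starts after SLOT59 ends, so SLOT59 has no further overlaps.
SLOT61 starts after SLOT63 ends, so SLOT63 has no further overlaps.
SLOT62 starts before SLOT61 ends → SLOT61 and SLOT62 overlap.
SLOT65 starts before SLOT61 ends → SLOT61 and SLOT65 overlap.
SLOT64 starts after SLOT61 ends, so SLOT61 has no further overlaps.
SLOT65 starts before SLOT62 ends → SLOT62 and SLOT65 overlap.
SLOT64 starts after SLOT62 ends, so SLOT62 has no further overlaps.
SLOT64 starts before SLOT65 ends → SLOT65 and SLOT64 overlap.
SLOT66 starts before SLOT65 ends → SLOT65 and SLOT66 overlap.
SLOT66 starts before SLOT64 ends → SLOT64 and SLOT66 overlap.

SLOT59 & SLOT61, SLOT59 & SLOT63, SLOT61 & SLOT62, SLOT61 & SLOT65, SLOT62 & SLOT65, SLOT64 & SLOT65, SLOT64 & SLOT66, SLOT65 & SLOT66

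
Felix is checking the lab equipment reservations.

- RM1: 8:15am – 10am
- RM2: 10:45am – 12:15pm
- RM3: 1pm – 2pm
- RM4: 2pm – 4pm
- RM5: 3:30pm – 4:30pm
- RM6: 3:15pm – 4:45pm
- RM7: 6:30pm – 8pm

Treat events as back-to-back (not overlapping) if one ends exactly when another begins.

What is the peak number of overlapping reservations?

3

Sort all start/end points and keep a running count:
8:15am start RM1 → 1
10am end RM1 → 0
10:45am start RM2 → 1
12:15pm end RM2 → 0
1pm start RM3 → 1
2pm end RM3 → 0
2pm start RM4 → 1
3:15pm start RM6 → 2
3:30pm start RM5 → 3
4pm end RM4 → 2
4:30pm end RM5 → 1
4:45pm end RM6 → 0
6:30pm start RM7 → 1
8pm end RM7 → 0
Peak is 3, at 3:30pm (RM4, RM5, RM6).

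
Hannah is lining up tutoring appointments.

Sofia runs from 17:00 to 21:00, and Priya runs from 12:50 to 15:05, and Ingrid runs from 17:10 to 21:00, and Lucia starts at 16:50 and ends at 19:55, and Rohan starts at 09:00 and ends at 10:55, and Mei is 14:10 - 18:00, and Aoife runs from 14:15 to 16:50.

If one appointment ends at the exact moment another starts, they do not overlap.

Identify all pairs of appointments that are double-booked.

Check each pair: they overlap iff neither finishes before the other starts.
Sorted by start: Rohan, Priya, Mei, Aoife, Lucia, Sofia, Ingrid.
Priya starts after Rohan ends, so Rohan has no further overlaps.
Mei starts before Priya ends → Priya and Mei overlap.
Aoife starts before Priya ends → Priya and Aoife overlap.
Lucia starts after Priya ends, so Priya has no further overlaps.
Aoife starts before Mei ends → Mei and Aoife overlap.
Lucia starts before Mei ends → Mei and Lucia overlap.
Sofia starts before Mei ends → Mei and Sofia overlap.
Ingrid starts before Mei ends → Mei and Ingrid overlap.
Lucia starts exactly when Aoife ends (back-to-back, no overlap), so Aoife has no further overlaps.
Sofia starts before Lucia ends → Lucia and Sofia overlap.
Ingrid starts before Lucia ends → Lucia and Ingrid overlap.
Ingrid starts before Sofia ends → Sofia and Ingrid overlap.

Aoife & Mei, Aoife & Priya, Ingrid & Lucia, Ingrid & Mei, Ingrid & Sofia, Lucia & Mei, Lucia & Sofia, Mei & Priya, Mei & Sofia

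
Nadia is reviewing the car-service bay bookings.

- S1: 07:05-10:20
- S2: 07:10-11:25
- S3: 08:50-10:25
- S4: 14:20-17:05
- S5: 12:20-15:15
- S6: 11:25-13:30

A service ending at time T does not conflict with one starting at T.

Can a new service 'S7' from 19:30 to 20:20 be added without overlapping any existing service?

Yes — the slot is free

S1: ends 10:20 at or before S7 starts 19:30 → clear.
S2: ends 11:25 at or before S7 starts 19:30 → clear.
S3: ends 10:25 at or before S7 starts 19:30 → clear.
S6: ends 13:30 at or before S7 starts 19:30 → clear.
S5: ends 15:15 at or before S7 starts 19:30 → clear.
S4: ends 17:05 at or before S7 starts 19:30 → clear.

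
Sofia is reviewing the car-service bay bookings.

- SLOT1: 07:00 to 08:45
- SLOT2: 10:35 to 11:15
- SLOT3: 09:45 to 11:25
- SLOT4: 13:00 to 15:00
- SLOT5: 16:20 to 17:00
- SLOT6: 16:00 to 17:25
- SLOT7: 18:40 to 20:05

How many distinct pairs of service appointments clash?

Sorted by start: SLOT1, SLOT3, SLOT2, SLOT4, SLOT6, SLOT5, SLOT7.
SLOT3 starts after SLOT1 ends; SLOT1 is clear from here.
SLOT2 starts before SLOT3 ends → SLOT3 and SLOT2 overlap.
SLOT4 starts after SLOT3 ends; SLOT3 is clear from here.
SLOT4 starts after SLOT2 ends; SLOT2 is clear from here.
SLOT6 starts after SLOT4 ends; SLOT4 is clear from here.
SLOT5 starts before SLOT6 ends → SLOT6 and SLOT5 overlap.
SLOT7 starts after SLOT6 ends.
SLOT7 starts after SLOT5 ends.
Overlapping pairs: SLOT2 & SLOT3, SLOT5 & SLOT6 — 2 in total.

2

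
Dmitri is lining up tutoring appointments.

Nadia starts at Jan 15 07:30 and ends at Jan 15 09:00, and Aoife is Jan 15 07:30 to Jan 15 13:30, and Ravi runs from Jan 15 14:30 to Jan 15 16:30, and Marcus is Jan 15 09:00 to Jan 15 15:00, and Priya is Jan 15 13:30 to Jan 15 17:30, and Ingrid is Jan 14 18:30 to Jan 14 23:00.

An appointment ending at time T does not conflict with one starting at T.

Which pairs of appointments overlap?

Sorted by start: Ingrid, Aoife, Nadia, Marcus, Priya, Ravi.
Aoife starts after Ingrid ends, so Ingrid has no further overlaps.
Nadia starts before Aoife ends → Aoife and Nadia overlap.
Marcus starts before Aoife ends → Aoife and Marcus overlap.
Priya starts exactly when Aoife ends (back-to-back, no overlap), so Aoife has no further overlaps.
Marcus starts exactly when Nadia ends (back-to-back, no overlap), so Nadia has no further overlaps.
Priya starts before Marcus ends → Marcus and Priya overlap.
Ravi starts before Marcus ends → Marcus and Ravi overlap.
Ravi starts before Priya ends → Priya and Ravi overlap.

Aoife & Marcus, Aoife & Nadia, Marcus & Priya, Marcus & Ravi, Priya & Ravi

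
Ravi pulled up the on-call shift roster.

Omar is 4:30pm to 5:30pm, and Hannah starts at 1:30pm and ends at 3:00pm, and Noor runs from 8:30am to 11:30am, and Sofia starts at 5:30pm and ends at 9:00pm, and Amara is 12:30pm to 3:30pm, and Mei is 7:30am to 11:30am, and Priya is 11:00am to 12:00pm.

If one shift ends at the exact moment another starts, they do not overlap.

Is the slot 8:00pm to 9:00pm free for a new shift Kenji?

Mei: ends 11:30am at or before Kenji starts 8:00pm → clear.
Noor: ends 11:30am at or before Kenji starts 8:00pm → clear.
Priya: ends 12:00pm at or before Kenji starts 8:00pm → clear.
Amara: ends 3:30pm at or before Kenji starts 8:00pm → clear.
Hannah: ends 3:00pm at or before Kenji starts 8:00pm → clear.
Omar: ends 5:30pm at or before Kenji starts 8:00pm → clear.
Sofia: starts 5:30pm before Kenji ends 9:00pm, and ends 9:00pm after Kenji starts 8:00pm → overlap.
Kenji overlaps Sofia.

No — it overlaps Sofia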